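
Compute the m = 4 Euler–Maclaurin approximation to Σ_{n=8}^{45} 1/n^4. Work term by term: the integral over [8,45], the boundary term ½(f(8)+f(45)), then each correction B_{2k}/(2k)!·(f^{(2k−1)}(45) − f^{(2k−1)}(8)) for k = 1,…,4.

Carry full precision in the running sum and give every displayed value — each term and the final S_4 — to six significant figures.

∫_8^45 1/x^4 dx evaluates to 0.000647384.
½[f(8) + f(45)] = ½[0.000244141 + 2.43865e-07] = 0.000122192.
Running total after boundary: 0.000769576.
Order-1 term: 1/12 · (-2.16769e-08 − (-0.000122070)) = 1.01707e-05.
After k=1: 0.000779747.
Order-2 term: −1/720 · (-3.21139e-10 − (-5.72205e-05)) = -7.94724e-08.
After k=2: 0.000779667.
Order-3 term: 1/30240 · (-8.88089e-12 − (-5.00679e-05)) = 1.65568e-09.
After k=3: 0.000779669.
Order-4 term: −1/1209600 · (-3.94706e-13 − (-7.04080e-05)) = -5.82077e-11.

S_4 ≈ 0.000779669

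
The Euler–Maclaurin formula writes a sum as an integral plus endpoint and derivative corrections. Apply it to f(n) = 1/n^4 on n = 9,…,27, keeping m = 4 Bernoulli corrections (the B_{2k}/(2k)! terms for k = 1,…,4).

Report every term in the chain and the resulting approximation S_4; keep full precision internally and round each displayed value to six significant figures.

Integral: ∫_9^27 1/x^4 dx = 0.000440312.
Endpoint term: (f(9) + f(27))/2 = (0.000152416 + 1.88168e-06)/2 = 7.71487e-05.
So far: 0.000517461.
Order-1 term: 1/12 · (-2.78767e-07 − (-6.77404e-05)) = 5.62180e-06.
Partial sum through k=1: 0.000523083.
Order-2 term: −1/720 · (-1.14719e-08 − (-2.50890e-05)) = -3.48299e-08.
Partial sum through k=2: 0.000523048.
Order-3 term: 1/30240 · (-8.81242e-10 − (-1.73455e-05)) = 5.73565e-10.
Partial sum through k=3: 0.000523049.
Order-4 term: −1/1209600 · (-1.08795e-10 − (-1.92728e-05)) = -1.59331e-11.

S_4 ≈ 0.000523049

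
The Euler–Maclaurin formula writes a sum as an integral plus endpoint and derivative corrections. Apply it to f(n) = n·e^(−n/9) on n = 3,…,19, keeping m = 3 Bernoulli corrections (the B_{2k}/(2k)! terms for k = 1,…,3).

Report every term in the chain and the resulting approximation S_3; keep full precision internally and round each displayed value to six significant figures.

S_3 ≈ 49.0416

The integral term ∫_3^19 x·e^(−x/9) dx = 46.8673.
½[f(3) + f(19)] = ½[2.14959 + 2.30096] = 2.22528.
Integral + boundary = 49.0926.
k=1: B_{2}/(2)! × [f^{(1)}(19) − f^{(1)}(3)] = 1/12 × (-0.134559 − 0.477688) = -0.0510206.
After k=1: 49.0416.
k=2: B_{4}/(4)! × [f^{(3)}(19) − f^{(3)}(3)] = −1/720 × (0.00132898 − 0.0235895) = 3.09174e-05.
After k=2: 49.0416.
k=3: B_{6}/(6)! × [f^{(5)}(19) − f^{(5)}(3)] = 1/30240 × (5.33233e-05 − 0.000509650) = -1.50902e-08.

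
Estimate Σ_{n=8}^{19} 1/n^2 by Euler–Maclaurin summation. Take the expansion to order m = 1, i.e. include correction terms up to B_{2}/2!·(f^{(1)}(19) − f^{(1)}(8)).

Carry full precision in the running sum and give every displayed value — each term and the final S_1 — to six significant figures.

Integral: ∫_8^19 1/x^2 dx = 0.0723684.
½[f(8) + f(19)] = ½[0.0156250 + 0.00277008] = 0.00919754.
Integral + boundary = 0.0815660.
k=1: B_{2}/(2)! × [f^{(1)}(19) − f^{(1)}(8)] = 1/12 × (-0.000291588 − (-0.00390625)) = 0.000301222.

S_1 ≈ 0.0818672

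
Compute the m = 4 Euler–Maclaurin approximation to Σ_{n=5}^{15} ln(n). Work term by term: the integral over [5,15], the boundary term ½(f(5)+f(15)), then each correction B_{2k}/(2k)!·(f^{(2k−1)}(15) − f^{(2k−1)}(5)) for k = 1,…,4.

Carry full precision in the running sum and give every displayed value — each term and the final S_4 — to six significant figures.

∫_5^15 ln(x) dx evaluates to 22.5736.
Boundary: ½(f(5) + f(15)) = ½(1.60944 + 2.70805) = 2.15874.
Running total after boundary: 24.7323.
k=1: B_{2}/(2)! × [f^{(1)}(15) − f^{(1)}(5)] = 1/12 × (0.0666667 − 0.200000) = -0.0111111.
Partial sum through k=1: 24.7212.
k=2: B_{4}/(4)! × [f^{(3)}(15) − f^{(3)}(5)] = −1/720 × (0.000592593 − 0.0160000) = 2.13992e-05.
Partial sum through k=2: 24.7212.
k=3: B_{6}/(6)! × [f^{(5)}(15) − f^{(5)}(5)] = 1/30240 × (3.16049e-05 − 0.00768000) = -2.52923e-07.
Partial sum through k=3: 24.7212.
k=4: B_{8}/(8)! × [f^{(7)}(15) − f^{(7)}(5)] = −1/1209600 × (4.21399e-06 − 0.00921600) = 7.61556e-09.

S_4 ≈ 24.7212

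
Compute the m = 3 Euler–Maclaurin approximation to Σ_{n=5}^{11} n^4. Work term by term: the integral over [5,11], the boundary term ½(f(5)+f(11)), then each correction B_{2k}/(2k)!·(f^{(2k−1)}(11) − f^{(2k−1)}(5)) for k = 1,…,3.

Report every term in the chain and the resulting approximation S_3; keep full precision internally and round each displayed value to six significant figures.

S_3 ≈ 39620.0

Integral: ∫_5^11 x^4 dx = 31585.2.
½[f(5) + f(11)] = ½[625.000 + 14641.0] = 7633.00.
Integral + boundary = 39218.2.
Correction k=1: B_{2}/2! · (f^{(1)}(11) − f^{(1)}(5)) = 1/12 · (5324.00 − 500.000) = 402.000.
Running total after k=1: 39620.2.
Correction k=2: B_{4}/4! · (f^{(3)}(11) − f^{(3)}(5)) = −1/720 · (264.000 − 120.000) = -0.200000.
Running total after k=2: 39620.0.
Correction k=3: B_{6}/6! · (f^{(5)}(11) − f^{(5)}(5)) = 1/30240 · (0.00000 − 0.00000) = 0.00000.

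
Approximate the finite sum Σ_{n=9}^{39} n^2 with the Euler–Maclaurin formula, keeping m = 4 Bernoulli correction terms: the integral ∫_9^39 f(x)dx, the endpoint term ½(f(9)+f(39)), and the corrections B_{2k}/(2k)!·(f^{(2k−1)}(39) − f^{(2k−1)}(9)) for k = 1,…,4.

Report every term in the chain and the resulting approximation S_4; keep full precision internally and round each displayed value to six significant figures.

S_4 ≈ 20336.0

∫_9^39 x^2 dx evaluates to 19530.0.
½[f(9) + f(39)] = ½[81.0000 + 1521.00] = 801.000.
So far: 20331.0.
Correction k=1: B_{2}/2! · (f^{(1)}(39) − f^{(1)}(9)) = 1/12 · (78.0000 − 18.0000) = 5.00000.
Partial sum through k=1: 20336.0.
Correction k=2: B_{4}/4! · (f^{(3)}(39) − f^{(3)}(9)) = −1/720 · (0.00000 − 0.00000) = 0.00000.
Partial sum through k=2: 20336.0.
Correction k=3: B_{6}/6! · (f^{(5)}(39) − f^{(5)}(9)) = 1/30240 · (0.00000 − 0.00000) = 0.00000.
Partial sum through k=3: 20336.0.
Correction k=4: B_{8}/8! · (f^{(7)}(39) − f^{(7)}(9)) = −1/1209600 · (0.00000 − 0.00000) = 0.00000.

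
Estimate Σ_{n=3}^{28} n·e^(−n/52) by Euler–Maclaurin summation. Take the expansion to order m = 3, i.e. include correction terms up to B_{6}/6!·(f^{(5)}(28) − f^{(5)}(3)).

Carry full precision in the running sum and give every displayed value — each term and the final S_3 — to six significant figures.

Integral: ∫_3^28 x·e^(−x/52) dx = 271.704.
Endpoint term: (f(3) + f(28))/2 = (2.83182 + 16.3421)/2 = 9.58695.
Integral + boundary = 281.291.
Correction k=1: B_{2}/2! · (f^{(1)}(28) − f^{(1)}(3)) = 1/12 · (0.269375 − 0.889482) = -0.0516756.
Partial sum through k=1: 281.239.
Correction k=2: B_{4}/4! · (f^{(3)}(28) − f^{(3)}(3)) = −1/720 · (0.000531311 − 0.00102713) = 6.88639e-07.
Partial sum through k=2: 281.239.
Correction k=3: B_{6}/6! · (f^{(5)}(28) − f^{(5)}(3)) = 1/30240 · (3.56140e-07 − 6.38059e-07) = -9.32273e-12.

S_3 ≈ 281.239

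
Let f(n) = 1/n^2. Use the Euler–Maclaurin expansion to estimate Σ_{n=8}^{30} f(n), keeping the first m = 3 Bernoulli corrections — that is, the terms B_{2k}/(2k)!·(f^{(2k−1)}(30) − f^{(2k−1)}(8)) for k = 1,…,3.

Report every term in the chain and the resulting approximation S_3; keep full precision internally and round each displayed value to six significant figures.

S_3 ≈ 0.100353

The integral term ∫_8^30 1/x^2 dx = 0.0916667.
Endpoint term: (f(8) + f(30))/2 = (0.0156250 + 0.00111111)/2 = 0.00836806.
So far: 0.100035.
Correction k=1: B_{2}/2! · (f^{(1)}(30) − f^{(1)}(8)) = 1/12 · (-7.40741e-05 − (-0.00390625)) = 0.000319348.
Partial sum through k=1: 0.100354.
Correction k=2: B_{4}/4! · (f^{(3)}(30) − f^{(3)}(8)) = −1/720 · (-9.87654e-07 − (-0.000732422)) = -1.01588e-06.
Partial sum through k=2: 0.100353.
Correction k=3: B_{6}/6! · (f^{(5)}(30) − f^{(5)}(8)) = 1/30240 · (-3.29218e-08 − (-0.000343323)) = 1.13522e-08.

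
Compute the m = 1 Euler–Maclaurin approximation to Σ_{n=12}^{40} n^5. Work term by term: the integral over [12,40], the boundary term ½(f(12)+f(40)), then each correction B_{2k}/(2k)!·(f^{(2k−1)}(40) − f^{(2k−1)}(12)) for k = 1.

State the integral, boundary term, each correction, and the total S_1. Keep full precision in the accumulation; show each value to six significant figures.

The integral term ∫_12^40 x^5 dx = 6.82169e+08.
½[f(12) + f(40)] = ½[248832 + 1.02400e+08] = 5.13244e+07.
Running total after boundary: 7.33493e+08.
k=1: B_{2}/(2)! × [f^{(1)}(40) − f^{(1)}(12)] = 1/12 × (1.28000e+07 − 103680) = 1.05803e+06.

S_1 ≈ 7.34551e+08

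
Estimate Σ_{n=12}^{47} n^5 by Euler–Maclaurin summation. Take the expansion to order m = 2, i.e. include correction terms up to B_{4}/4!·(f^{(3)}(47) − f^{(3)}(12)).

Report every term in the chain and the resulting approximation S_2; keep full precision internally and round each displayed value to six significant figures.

S_2 ≈ 1.91286e+09

The integral term ∫_12^47 x^5 dx = 1.79604e+09.
½[f(12) + f(47)] = ½[248832 + 2.29345e+08] = 1.14797e+08.
So far: 1.91084e+09.
Correction k=1: B_{2}/2! · (f^{(1)}(47) − f^{(1)}(12)) = 1/12 · (2.43984e+07 − 103680) = 2.02456e+06.
Running total after k=1: 1.91286e+09.
Correction k=2: B_{4}/4! · (f^{(3)}(47) − f^{(3)}(12)) = −1/720 · (132540 − 8640.00) = -172.083.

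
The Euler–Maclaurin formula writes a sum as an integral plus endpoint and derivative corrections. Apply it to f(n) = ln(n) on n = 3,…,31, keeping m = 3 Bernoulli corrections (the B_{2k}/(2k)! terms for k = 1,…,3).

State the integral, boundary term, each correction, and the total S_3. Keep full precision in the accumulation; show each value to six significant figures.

The integral term ∫_3^31 ln(x) dx = 75.1578.
Endpoint term: (f(3) + f(31))/2 = (1.09861 + 3.43399)/2 = 2.26630.
Running total after boundary: 77.4241.
Order-1 term: 1/12 · (0.0322581 − 0.333333) = -0.0250896.
After k=1: 77.3990.
Order-2 term: −1/720 · (6.71344e-05 − 0.0740741) = 0.000102787.
After k=2: 77.3991.
Order-3 term: 1/30240 · (8.38306e-07 − 0.0987654) = -3.26602e-06.

S_3 ≈ 77.3991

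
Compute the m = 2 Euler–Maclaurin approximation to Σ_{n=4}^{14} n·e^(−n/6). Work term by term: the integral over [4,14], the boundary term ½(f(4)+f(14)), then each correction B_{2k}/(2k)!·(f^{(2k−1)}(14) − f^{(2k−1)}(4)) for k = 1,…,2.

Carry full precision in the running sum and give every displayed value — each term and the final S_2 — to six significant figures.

∫_4^14 x·e^(−x/6) dx evaluates to 19.1684.
½[f(4) + f(14)] = ½[2.05367 + 1.35761] = 1.70564.
So far: 20.8740.
Order-1 term: 1/12 · (-0.129296 − 0.171139) = -0.0250362.
After k=1: 20.8490.
Order-2 term: −1/720 · (0.00179578 − 0.0332770) = 4.37240e-05.

S_2 ≈ 20.8490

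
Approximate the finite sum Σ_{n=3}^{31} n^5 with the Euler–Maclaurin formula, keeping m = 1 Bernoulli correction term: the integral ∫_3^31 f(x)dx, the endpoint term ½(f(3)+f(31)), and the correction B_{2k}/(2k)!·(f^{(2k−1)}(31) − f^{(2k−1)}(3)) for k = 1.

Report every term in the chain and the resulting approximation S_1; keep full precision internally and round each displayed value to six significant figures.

S_1 ≈ 1.62617e+08

The integral term ∫_3^31 x^5 dx = 1.47917e+08.
½[f(3) + f(31)] = ½[243.000 + 2.86292e+07] = 1.43147e+07.
Running total after boundary: 1.62232e+08.
k=1: B_{2}/(2)! × [f^{(1)}(31) − f^{(1)}(3)] = 1/12 × (4.61760e+06 − 405.000) = 384767.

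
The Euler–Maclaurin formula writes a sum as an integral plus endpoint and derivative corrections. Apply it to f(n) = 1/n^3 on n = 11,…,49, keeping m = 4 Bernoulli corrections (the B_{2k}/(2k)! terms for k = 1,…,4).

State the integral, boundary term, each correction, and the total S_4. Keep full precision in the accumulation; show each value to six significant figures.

The integral term ∫_11^49 1/x^3 dx = 0.00392398.
Endpoint term: (f(11) + f(49))/2 = (0.000751315 + 8.49986e-06)/2 = 0.000379907.
Integral + boundary = 0.00430389.
Order-1 term: 1/12 · (-5.20400e-07 − (-0.000204904)) = 1.70320e-05.
Partial sum through k=1: 0.00432092.
Order-2 term: −1/720 · (-4.33486e-09 − (-3.38684e-05)) = -4.70335e-08.
Partial sum through k=2: 0.00432088.
Order-3 term: 1/30240 · (-7.58284e-11 − (-1.17560e-05)) = 3.88754e-10.
Partial sum through k=3: 0.00432088.
Order-4 term: −1/1209600 · (-2.27390e-12 − (-6.99530e-06)) = -5.78315e-12.

S_4 ≈ 0.00432088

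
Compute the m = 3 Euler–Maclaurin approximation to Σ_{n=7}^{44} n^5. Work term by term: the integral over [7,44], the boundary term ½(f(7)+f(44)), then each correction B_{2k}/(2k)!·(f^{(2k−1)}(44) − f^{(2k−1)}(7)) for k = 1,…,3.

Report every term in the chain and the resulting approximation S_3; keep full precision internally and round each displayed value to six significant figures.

The integral term ∫_7^44 x^5 dx = 1.20937e+09.
½[f(7) + f(44)] = ½[16807.0 + 1.64916e+08] = 8.24665e+07.
Integral + boundary = 1.29183e+09.
k=1: B_{2}/(2)! × [f^{(1)}(44) − f^{(1)}(7)] = 1/12 × (1.87405e+07 − 12005.0) = 1.56071e+06.
Running total after k=1: 1.29339e+09.
k=2: B_{4}/(4)! × [f^{(3)}(44) − f^{(3)}(7)] = −1/720 × (116160 − 2940.00) = -157.250.
Running total after k=2: 1.29339e+09.
k=3: B_{6}/(6)! × [f^{(5)}(44) − f^{(5)}(7)] = 1/30240 × (120.000 − 120.000) = 0.00000.

S_3 ≈ 1.29339e+09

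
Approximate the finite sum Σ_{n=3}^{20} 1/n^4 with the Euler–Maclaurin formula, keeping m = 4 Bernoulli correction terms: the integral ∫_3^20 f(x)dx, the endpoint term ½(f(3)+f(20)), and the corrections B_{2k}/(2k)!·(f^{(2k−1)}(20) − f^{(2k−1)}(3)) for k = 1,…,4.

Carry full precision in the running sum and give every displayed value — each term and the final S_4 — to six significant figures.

The integral term ∫_3^20 1/x^4 dx = 0.0123040.
½[f(3) + f(20)] = ½[0.0123457 + 6.25000e-06] = 0.00617596.
Integral + boundary = 0.0184800.
Correction k=1: B_{2}/2! · (f^{(1)}(20) − f^{(1)}(3)) = 1/12 · (-1.25000e-06 − (-0.0164609)) = 0.00137164.
After k=1: 0.0198516.
Correction k=2: B_{4}/4! · (f^{(3)}(20) − f^{(3)}(3)) = −1/720 · (-9.37500e-08 − (-0.0548697)) = -7.62078e-05.
After k=2: 0.0197754.
Correction k=3: B_{6}/6! · (f^{(5)}(20) − f^{(5)}(3)) = 1/30240 · (-1.31250e-08 − (-0.341411)) = 1.12901e-05.
After k=3: 0.0197867.
Correction k=4: B_{8}/8! · (f^{(7)}(20) − f^{(7)}(3)) = −1/1209600 · (-2.95313e-09 − (-3.41411)) = -2.82251e-06.

S_4 ≈ 0.0197839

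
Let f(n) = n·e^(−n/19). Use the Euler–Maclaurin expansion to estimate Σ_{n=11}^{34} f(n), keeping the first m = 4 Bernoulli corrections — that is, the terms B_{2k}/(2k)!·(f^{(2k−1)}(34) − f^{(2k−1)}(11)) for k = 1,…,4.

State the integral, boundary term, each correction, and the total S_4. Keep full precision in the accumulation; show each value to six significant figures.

∫_11^34 x·e^(−x/19) dx evaluates to 151.261.
Endpoint term: (f(11) + f(34))/2 = (6.16537 + 5.67963)/2 = 5.92250.
So far: 157.183.
k=1: B_{2}/(2)! × [f^{(1)}(34) − f^{(1)}(11)] = 1/12 × (-0.131880 − 0.235995) = -0.0306563.
Partial sum through k=1: 157.153.
k=2: B_{4}/(4)! × [f^{(3)}(34) − f^{(3)}(11)] = −1/720 × (0.000560155 − 0.00375892) = 4.44273e-06.
Partial sum through k=2: 157.153.
k=3: B_{6}/(6)! × [f^{(5)}(34) − f^{(5)}(11)] = 1/30240 × (4.11532e-06 − 1.90142e-05) = -4.92687e-10.
Partial sum through k=3: 157.153.
k=4: B_{8}/(8)! × [f^{(7)}(34) − f^{(7)}(11)] = −1/1209600 × (1.85013e-08 − 7.64982e-08) = 4.79472e-14.

S_4 ≈ 157.153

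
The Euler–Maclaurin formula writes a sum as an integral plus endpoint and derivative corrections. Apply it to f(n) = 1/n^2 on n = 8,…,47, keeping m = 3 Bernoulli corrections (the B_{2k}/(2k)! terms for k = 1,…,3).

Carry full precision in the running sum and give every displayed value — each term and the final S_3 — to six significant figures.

S_3 ≈ 0.112085

∫_8^47 1/x^2 dx evaluates to 0.103723.
Boundary: ½(f(8) + f(47)) = ½(0.0156250 + 0.000452694) = 0.00803885.
Running total after boundary: 0.111762.
Correction k=1: B_{2}/2! · (f^{(1)}(47) − f^{(1)}(8)) = 1/12 · (-1.92636e-05 − (-0.00390625)) = 0.000323916.
After k=1: 0.112086.
Correction k=2: B_{4}/4! · (f^{(3)}(47) − f^{(3)}(8)) = −1/720 · (-1.04646e-07 − (-0.000732422)) = -1.01711e-06.
After k=2: 0.112085.
Correction k=3: B_{6}/6! · (f^{(5)}(47) − f^{(5)}(8)) = 1/30240 · (-1.42117e-09 − (-0.000343323)) = 1.13532e-08.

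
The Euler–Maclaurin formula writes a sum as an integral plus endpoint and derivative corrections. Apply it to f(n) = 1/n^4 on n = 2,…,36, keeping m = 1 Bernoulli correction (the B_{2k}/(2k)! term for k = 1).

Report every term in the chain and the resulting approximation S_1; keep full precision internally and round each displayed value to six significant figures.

S_1 ≈ 0.0833265

∫_2^36 1/x^4 dx evaluates to 0.0416595.
½[f(2) + f(36)] = ½[0.0625000 + 5.95374e-07] = 0.0312503.
Running total after boundary: 0.0729098.
k=1: B_{2}/(2)! × [f^{(1)}(36) − f^{(1)}(2)] = 1/12 × (-6.61527e-08 − (-0.125000)) = 0.0104167.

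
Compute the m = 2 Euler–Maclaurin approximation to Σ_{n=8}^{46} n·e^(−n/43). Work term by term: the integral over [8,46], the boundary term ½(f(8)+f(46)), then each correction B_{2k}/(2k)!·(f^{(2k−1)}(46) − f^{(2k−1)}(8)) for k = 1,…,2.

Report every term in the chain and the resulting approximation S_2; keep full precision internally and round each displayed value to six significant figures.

Integral: ∫_8^46 x·e^(−x/43) dx = 507.706.
Endpoint term: (f(8) + f(46))/2 = (6.64188 + 15.7821)/2 = 11.2120.
So far: 518.918.
Order-1 term: 1/12 · (-0.0239364 − 0.675773) = -0.0583091.
Partial sum through k=1: 518.860.
Order-2 term: −1/720 · (0.000358161 − 0.00126352) = 1.25744e-06.

S_2 ≈ 518.860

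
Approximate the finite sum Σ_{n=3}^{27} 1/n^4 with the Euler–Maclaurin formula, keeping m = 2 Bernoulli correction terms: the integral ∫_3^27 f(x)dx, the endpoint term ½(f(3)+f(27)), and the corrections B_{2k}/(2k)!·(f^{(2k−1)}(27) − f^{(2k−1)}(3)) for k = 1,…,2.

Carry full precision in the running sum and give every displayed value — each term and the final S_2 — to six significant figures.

∫_3^27 1/x^4 dx evaluates to 0.0123287.
Boundary: ½(f(3) + f(27)) = ½(0.0123457 + 1.88168e-06) = 0.00617378.
Integral + boundary = 0.0185025.
Order-1 term: 1/12 · (-2.78767e-07 − (-0.0164609)) = 0.00137172.
After k=1: 0.0198742.
Order-2 term: −1/720 · (-1.14719e-08 − (-0.0548697)) = -7.62079e-05.

S_2 ≈ 0.0197980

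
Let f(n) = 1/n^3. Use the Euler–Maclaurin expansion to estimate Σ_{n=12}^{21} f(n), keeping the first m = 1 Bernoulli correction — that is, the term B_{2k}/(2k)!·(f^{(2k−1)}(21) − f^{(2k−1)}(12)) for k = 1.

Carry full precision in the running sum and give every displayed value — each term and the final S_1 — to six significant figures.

S_1 ≈ 0.00269255

The integral term ∫_12^21 1/x^3 dx = 0.00233844.
Endpoint term: (f(12) + f(21))/2 = (0.000578704 + 0.000107980)/2 = 0.000343342.
Integral + boundary = 0.00268178.
Order-1 term: 1/12 · (-1.54257e-05 − (-0.000144676)) = 1.07709e-05.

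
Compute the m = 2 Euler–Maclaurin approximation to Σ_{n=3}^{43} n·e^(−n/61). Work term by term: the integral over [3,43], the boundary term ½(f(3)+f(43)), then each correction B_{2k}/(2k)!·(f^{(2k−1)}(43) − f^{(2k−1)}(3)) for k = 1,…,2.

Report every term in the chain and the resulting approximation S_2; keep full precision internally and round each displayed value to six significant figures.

∫_3^43 x·e^(−x/61) dx evaluates to 581.763.
Endpoint term: (f(3) + f(43))/2 = (2.85603 + 21.2484)/2 = 12.0522.
Integral + boundary = 593.815.
k=1: B_{2}/(2)! × [f^{(1)}(43) − f^{(1)}(3)] = 1/12 × (0.145814 − 0.905189) = -0.0632812.
Running total after k=1: 593.752.
k=2: B_{4}/(4)! × [f^{(3)}(43) − f^{(3)}(3)] = −1/720 × (0.000304787 − 0.000754961) = 6.25241e-07.

S_2 ≈ 593.752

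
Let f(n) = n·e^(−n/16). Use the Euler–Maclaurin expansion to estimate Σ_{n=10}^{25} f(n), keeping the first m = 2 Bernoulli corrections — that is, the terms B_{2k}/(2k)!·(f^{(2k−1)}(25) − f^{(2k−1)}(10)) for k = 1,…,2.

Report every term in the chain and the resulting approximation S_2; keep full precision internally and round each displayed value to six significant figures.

∫_10^25 x·e^(−x/16) dx evaluates to 85.1637.
Endpoint term: (f(10) + f(25))/2 = (5.35261 + 5.24028)/2 = 5.29645.
Running total after boundary: 90.4601.
Correction k=1: B_{2}/2! · (f^{(1)}(25) − f^{(1)}(10)) = 1/12 · (-0.117906 − 0.200723) = -0.0265525.
Running total after k=1: 90.4336.
Correction k=2: B_{4}/4! · (f^{(3)}(25) − f^{(3)}(10)) = −1/720 · (0.00117702 − 0.00496580) = 5.26220e-06.

S_2 ≈ 90.4336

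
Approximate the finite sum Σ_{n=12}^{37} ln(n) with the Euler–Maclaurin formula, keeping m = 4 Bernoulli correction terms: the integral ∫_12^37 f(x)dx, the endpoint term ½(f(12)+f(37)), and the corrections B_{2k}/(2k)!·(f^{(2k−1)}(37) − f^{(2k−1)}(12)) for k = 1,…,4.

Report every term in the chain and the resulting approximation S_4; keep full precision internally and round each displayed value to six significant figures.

Integral: ∫_12^37 ln(x) dx = 78.7851.
Boundary: ½(f(12) + f(37)) = ½(2.48491 + 3.61092) = 3.04791.
Running total after boundary: 81.8330.
Correction k=1: B_{2}/2! · (f^{(1)}(37) − f^{(1)}(12)) = 1/12 · (0.0270270 − 0.0833333) = -0.00469219.
After k=1: 81.8283.
Correction k=2: B_{4}/4! · (f^{(3)}(37) − f^{(3)}(12)) = −1/720 · (3.94843e-05 − 0.00115741) = 1.55267e-06.
After k=2: 81.8283.
Correction k=3: B_{6}/6! · (f^{(5)}(37) − f^{(5)}(12)) = 1/30240 · (3.46101e-07 − 9.64506e-05) = -3.17806e-09.
After k=3: 81.8283.
Correction k=4: B_{8}/8! · (f^{(7)}(37) − f^{(7)}(12)) = −1/1209600 · (7.58439e-09 − 2.00939e-05) = 1.66057e-11.

S_4 ≈ 81.8283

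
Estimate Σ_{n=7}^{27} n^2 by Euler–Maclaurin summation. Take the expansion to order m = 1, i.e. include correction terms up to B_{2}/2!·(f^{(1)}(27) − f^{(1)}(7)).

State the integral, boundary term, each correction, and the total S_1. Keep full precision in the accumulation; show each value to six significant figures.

The integral term ∫_7^27 x^2 dx = 6446.67.
½[f(7) + f(27)] = ½[49.0000 + 729.000] = 389.000.
So far: 6835.67.
k=1: B_{2}/(2)! × [f^{(1)}(27) − f^{(1)}(7)] = 1/12 × (54.0000 − 14.0000) = 3.33333.

S_1 ≈ 6839.00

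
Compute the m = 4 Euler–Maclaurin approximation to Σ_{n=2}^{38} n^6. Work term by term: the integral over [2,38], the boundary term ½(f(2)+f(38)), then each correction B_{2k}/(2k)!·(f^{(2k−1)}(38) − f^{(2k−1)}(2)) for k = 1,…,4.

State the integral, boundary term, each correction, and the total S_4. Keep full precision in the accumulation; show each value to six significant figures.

S_4 ≈ 1.78902e+10

The integral term ∫_2^38 x^6 dx = 1.63451e+10.
Endpoint term: (f(2) + f(38))/2 = (64.0000 + 3.01094e+09)/2 = 1.50547e+09.
So far: 1.78506e+10.
k=1: B_{2}/(2)! × [f^{(1)}(38) − f^{(1)}(2)] = 1/12 × (4.75411e+08 − 192.000) = 3.96176e+07.
After k=1: 1.78902e+10.
k=2: B_{4}/(4)! × [f^{(3)}(38) − f^{(3)}(2)] = −1/720 × (6.58464e+06 − 960.000) = -9144.00.
After k=2: 1.78902e+10.
k=3: B_{6}/(6)! × [f^{(5)}(38) − f^{(5)}(2)] = 1/30240 × (27360.0 − 1440.00) = 0.857143.
After k=3: 1.78902e+10.
k=4: B_{8}/(8)! × [f^{(7)}(38) − f^{(7)}(2)] = −1/1209600 × (0.00000 − 0.00000) = 0.00000.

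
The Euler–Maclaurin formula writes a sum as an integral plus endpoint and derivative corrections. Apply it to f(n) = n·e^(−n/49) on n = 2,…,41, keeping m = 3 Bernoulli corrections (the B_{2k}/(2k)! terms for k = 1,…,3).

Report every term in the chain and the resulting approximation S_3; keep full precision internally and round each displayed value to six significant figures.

S_3 ≈ 498.752

∫_2^41 x·e^(−x/49) dx evaluates to 488.983.
Boundary: ½(f(2) + f(41)) = ½(1.92001 + 17.7580) = 9.83902.
Integral + boundary = 498.822.
k=1: B_{2}/(2)! × [f^{(1)}(41) − f^{(1)}(2)] = 1/12 × (0.0707139 − 0.920822) = -0.0708423.
After k=1: 498.752.
k=2: B_{4}/(4)! × [f^{(3)}(41) − f^{(3)}(2)] = −1/720 × (0.000390237 − 0.00118319) = 1.10132e-06.
After k=2: 498.752.
k=3: B_{6}/(6)! × [f^{(5)}(41) − f^{(5)}(2)] = 1/30240 × (3.12796e-07 − 8.25847e-07) = -1.69660e-11.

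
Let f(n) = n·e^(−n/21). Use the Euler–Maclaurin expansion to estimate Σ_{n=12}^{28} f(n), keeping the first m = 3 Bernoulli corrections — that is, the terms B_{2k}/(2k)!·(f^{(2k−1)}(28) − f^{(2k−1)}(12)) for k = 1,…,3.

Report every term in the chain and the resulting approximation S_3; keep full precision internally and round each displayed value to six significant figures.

S_3 ≈ 127.159

∫_12^28 x·e^(−x/21) dx evaluates to 120.108.
½[f(12) + f(28)] = ½[6.77662 + 7.38072] = 7.07867.
Running total after boundary: 127.187.
k=1: B_{2}/(2)! × [f^{(1)}(28) − f^{(1)}(12)] = 1/12 × (-0.0878657 − 0.242022) = -0.0274906.
Partial sum through k=1: 127.159.
k=2: B_{4}/(4)! × [f^{(3)}(28) − f^{(3)}(12)] = −1/720 × (0.000996210 − 0.00310988) = 2.93566e-06.
Partial sum through k=2: 127.159.
k=3: B_{6}/(6)! × [f^{(5)}(28) − f^{(5)}(12)] = 1/30240 × (4.96975e-06 − 1.28593e-05) = -2.60899e-10.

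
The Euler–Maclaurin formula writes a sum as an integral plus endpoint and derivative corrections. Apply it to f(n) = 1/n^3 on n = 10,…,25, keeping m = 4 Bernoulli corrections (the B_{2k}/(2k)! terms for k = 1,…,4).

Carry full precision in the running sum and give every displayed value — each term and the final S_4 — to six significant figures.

Integral: ∫_10^25 1/x^3 dx = 0.00420000.
Endpoint term: (f(10) + f(25))/2 = (0.00100000 + 6.40000e-05)/2 = 0.000532000.
Integral + boundary = 0.00473200.
Correction k=1: B_{2}/2! · (f^{(1)}(25) − f^{(1)}(10)) = 1/12 · (-7.68000e-06 − (-0.000300000)) = 2.43600e-05.
After k=1: 0.00475636.
Correction k=2: B_{4}/4! · (f^{(3)}(25) − f^{(3)}(10)) = −1/720 · (-2.45760e-07 − (-6.00000e-05)) = -8.29920e-08.
After k=2: 0.00475628.
Correction k=3: B_{6}/6! · (f^{(5)}(25) − f^{(5)}(10)) = 1/30240 · (-1.65151e-08 − (-2.52000e-05)) = 8.32787e-10.
After k=3: 0.00475628.
Correction k=4: B_{8}/8! · (f^{(7)}(25) − f^{(7)}(10)) = −1/1209600 · (-1.90254e-09 − (-1.81440e-05)) = -1.49984e-11.

S_4 ≈ 0.00475628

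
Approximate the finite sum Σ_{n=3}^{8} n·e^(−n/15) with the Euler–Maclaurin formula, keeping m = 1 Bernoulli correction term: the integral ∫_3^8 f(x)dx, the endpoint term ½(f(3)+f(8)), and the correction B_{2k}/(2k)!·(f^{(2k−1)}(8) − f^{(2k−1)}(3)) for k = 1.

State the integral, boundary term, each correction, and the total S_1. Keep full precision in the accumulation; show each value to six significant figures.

S_1 ≈ 22.2073

The integral term ∫_3^8 x·e^(−x/15) dx = 18.6644.
Boundary: ½(f(3) + f(8)) = ½(2.45619 + 4.69317) = 3.57468.
So far: 22.2390.
Order-1 term: 1/12 · (0.273768 − 0.654985) = -0.0317680.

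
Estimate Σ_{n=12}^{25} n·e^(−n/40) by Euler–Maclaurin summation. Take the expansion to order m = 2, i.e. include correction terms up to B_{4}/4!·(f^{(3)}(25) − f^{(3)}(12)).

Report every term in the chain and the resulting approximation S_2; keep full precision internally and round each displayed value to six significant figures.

The integral term ∫_12^25 x·e^(−x/40) dx = 149.222.
Endpoint term: (f(12) + f(25))/2 = (8.88982 + 13.3815)/2 = 11.1357.
So far: 160.358.
Order-1 term: 1/12 · (0.200723 − 0.518573) = -0.0264875.
Running total after k=1: 160.331.
Order-2 term: −1/720 · (0.000794529 − 0.00125013) = 6.32781e-07.

S_2 ≈ 160.331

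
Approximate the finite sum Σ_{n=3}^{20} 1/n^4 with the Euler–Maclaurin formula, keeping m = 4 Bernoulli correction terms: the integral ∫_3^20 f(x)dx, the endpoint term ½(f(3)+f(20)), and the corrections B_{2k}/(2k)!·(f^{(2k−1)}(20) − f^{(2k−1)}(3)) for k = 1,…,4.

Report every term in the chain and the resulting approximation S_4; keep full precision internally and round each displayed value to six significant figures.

S_4 ≈ 0.0197839

Integral: ∫_3^20 1/x^4 dx = 0.0123040.
½[f(3) + f(20)] = ½[0.0123457 + 6.25000e-06] = 0.00617596.
Running total after boundary: 0.0184800.
Correction k=1: B_{2}/2! · (f^{(1)}(20) − f^{(1)}(3)) = 1/12 · (-1.25000e-06 − (-0.0164609)) = 0.00137164.
After k=1: 0.0198516.
Correction k=2: B_{4}/4! · (f^{(3)}(20) − f^{(3)}(3)) = −1/720 · (-9.37500e-08 − (-0.0548697)) = -7.62078e-05.
After k=2: 0.0197754.
Correction k=3: B_{6}/6! · (f^{(5)}(20) − f^{(5)}(3)) = 1/30240 · (-1.31250e-08 − (-0.341411)) = 1.12901e-05.
After k=3: 0.0197867.
Correction k=4: B_{8}/8! · (f^{(7)}(20) − f^{(7)}(3)) = −1/1209600 · (-2.95313e-09 − (-3.41411)) = -2.82251e-06.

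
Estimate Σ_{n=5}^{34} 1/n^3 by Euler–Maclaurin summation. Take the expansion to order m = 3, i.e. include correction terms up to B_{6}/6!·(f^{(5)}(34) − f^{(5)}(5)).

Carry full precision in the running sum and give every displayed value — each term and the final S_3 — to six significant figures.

Integral: ∫_5^34 1/x^3 dx = 0.0195675.
Boundary: ½(f(5) + f(34)) = ½(0.00800000 + 2.54427e-05) = 0.00401272.
Running total after boundary: 0.0235802.
Order-1 term: 1/12 · (-2.24494e-06 − (-0.00480000)) = 0.000399813.
Partial sum through k=1: 0.0239800.
Order-2 term: −1/720 · (-3.88399e-08 − (-0.00384000)) = -5.33328e-06.
Partial sum through k=2: 0.0239747.
Order-3 term: 1/30240 · (-1.41114e-09 − (-0.00645120)) = 2.13333e-07.

S_3 ≈ 0.0239749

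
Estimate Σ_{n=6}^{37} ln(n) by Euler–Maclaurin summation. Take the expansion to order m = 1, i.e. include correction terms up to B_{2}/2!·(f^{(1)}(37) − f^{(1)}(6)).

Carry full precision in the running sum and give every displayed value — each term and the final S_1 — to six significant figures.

Integral: ∫_6^37 ln(x) dx = 91.8534.
Endpoint term: (f(6) + f(37))/2 = (1.79176 + 3.61092)/2 = 2.70134.
Running total after boundary: 94.5547.
Order-1 term: 1/12 · (0.0270270 − 0.166667) = -0.0116366.

S_1 ≈ 94.5431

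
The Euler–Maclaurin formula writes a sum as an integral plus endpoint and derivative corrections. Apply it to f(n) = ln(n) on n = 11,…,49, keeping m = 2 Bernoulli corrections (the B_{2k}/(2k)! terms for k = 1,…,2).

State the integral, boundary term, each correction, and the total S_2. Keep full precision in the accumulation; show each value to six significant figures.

S_2 ≈ 129.461

Integral: ∫_11^49 ln(x) dx = 126.322.
Boundary: ½(f(11) + f(49)) = ½(2.39790 + 3.89182) = 3.14486.
So far: 129.467.
Correction k=1: B_{2}/2! · (f^{(1)}(49) − f^{(1)}(11)) = 1/12 · (0.0204082 − 0.0909091) = -0.00587508.
Partial sum through k=1: 129.461.
Correction k=2: B_{4}/4! · (f^{(3)}(49) − f^{(3)}(11)) = −1/720 · (1.69997e-05 − 0.00150263) = 2.06337e-06.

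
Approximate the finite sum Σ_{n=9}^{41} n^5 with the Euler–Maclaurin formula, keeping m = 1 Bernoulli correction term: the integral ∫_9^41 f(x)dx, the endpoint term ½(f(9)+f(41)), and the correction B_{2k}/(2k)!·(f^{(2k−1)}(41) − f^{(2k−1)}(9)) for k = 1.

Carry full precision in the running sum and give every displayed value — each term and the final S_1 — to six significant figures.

S_1 ≈ 8.50728e+08

Integral: ∫_9^41 x^5 dx = 7.91595e+08.
Boundary: ½(f(9) + f(41)) = ½(59049.0 + 1.15856e+08) = 5.79576e+07.
Running total after boundary: 8.49553e+08.
Order-1 term: 1/12 · (1.41288e+07 − 32805.0) = 1.17467e+06.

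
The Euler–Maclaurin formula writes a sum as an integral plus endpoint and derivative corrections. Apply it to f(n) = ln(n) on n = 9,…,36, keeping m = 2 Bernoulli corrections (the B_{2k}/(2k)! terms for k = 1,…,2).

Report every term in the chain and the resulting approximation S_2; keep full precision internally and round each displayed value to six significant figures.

∫_9^36 ln(x) dx evaluates to 82.2317.
Endpoint term: (f(9) + f(36))/2 = (2.19722 + 3.58352)/2 = 2.89037.
So far: 85.1220.
k=1: B_{2}/(2)! × [f^{(1)}(36) − f^{(1)}(9)] = 1/12 × (0.0277778 − 0.111111) = -0.00694444.
Partial sum through k=1: 85.1151.
k=2: B_{4}/(4)! × [f^{(3)}(36) − f^{(3)}(9)] = −1/720 × (4.28669e-05 − 0.00274348) = 3.75086e-06.

S_2 ≈ 85.1151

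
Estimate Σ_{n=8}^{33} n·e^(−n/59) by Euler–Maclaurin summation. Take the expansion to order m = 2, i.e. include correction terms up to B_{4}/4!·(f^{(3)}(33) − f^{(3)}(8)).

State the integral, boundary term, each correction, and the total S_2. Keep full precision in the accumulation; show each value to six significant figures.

The integral term ∫_8^33 x·e^(−x/59) dx = 349.125.
Endpoint term: (f(8) + f(33))/2 = (6.98558 + 18.8627)/2 = 12.9241.
So far: 362.049.
k=1: B_{2}/(2)! × [f^{(1)}(33) − f^{(1)}(8)] = 1/12 × (0.251890 − 0.754798) = -0.0419090.
Running total after k=1: 362.007.
k=2: B_{4}/(4)! × [f^{(3)}(33) − f^{(3)}(8)] = −1/720 × (0.000400771 − 0.000718527) = 4.41329e-07.

S_2 ≈ 362.007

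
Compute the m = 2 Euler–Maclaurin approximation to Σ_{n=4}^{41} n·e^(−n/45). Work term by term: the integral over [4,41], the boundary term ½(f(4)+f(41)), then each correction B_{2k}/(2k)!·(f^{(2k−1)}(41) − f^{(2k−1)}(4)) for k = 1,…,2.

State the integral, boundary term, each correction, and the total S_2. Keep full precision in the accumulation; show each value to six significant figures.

S_2 ≈ 471.426

The integral term ∫_4^41 x·e^(−x/45) dx = 461.420.
Boundary: ½(f(4) + f(41)) = ½(3.65979 + 16.4852) = 10.0725.
Running total after boundary: 471.492.
k=1: B_{2}/(2)! × [f^{(1)}(41) − f^{(1)}(4)] = 1/12 × (0.0357402 − 0.833619) = -0.0664899.
Partial sum through k=1: 471.426.
k=2: B_{4}/(4)! × [f^{(3)}(41) − f^{(3)}(4)] = −1/720 × (0.000414763 − 0.00131532) = 1.25077e-06.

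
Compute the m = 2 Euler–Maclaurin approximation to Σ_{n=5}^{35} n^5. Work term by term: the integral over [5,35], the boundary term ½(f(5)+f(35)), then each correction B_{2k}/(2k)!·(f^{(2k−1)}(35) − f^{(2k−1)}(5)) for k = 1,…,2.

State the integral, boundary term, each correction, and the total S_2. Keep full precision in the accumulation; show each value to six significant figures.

S_2 ≈ 3.33262e+08

The integral term ∫_5^35 x^5 dx = 3.06375e+08.
Boundary: ½(f(5) + f(35)) = ½(3125.00 + 5.25219e+07) = 2.62625e+07.
Running total after boundary: 3.32638e+08.
Order-1 term: 1/12 · (7.50312e+06 − 3125.00) = 625000.
Running total after k=1: 3.33262e+08.
Order-2 term: −1/720 · (73500.0 − 1500.00) = -100.000.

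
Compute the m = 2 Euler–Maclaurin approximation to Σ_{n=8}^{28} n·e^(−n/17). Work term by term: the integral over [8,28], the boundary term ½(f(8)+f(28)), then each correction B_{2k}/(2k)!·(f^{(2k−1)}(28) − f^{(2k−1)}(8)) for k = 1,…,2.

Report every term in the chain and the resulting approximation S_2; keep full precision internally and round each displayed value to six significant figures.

The integral term ∫_8^28 x·e^(−x/17) dx = 118.119.
Endpoint term: (f(8) + f(28))/2 = (4.99708 + 5.39324)/2 = 5.19516.
Integral + boundary = 123.314.
Order-1 term: 1/12 · (-0.124634 − 0.330689) = -0.0379435.
Running total after k=1: 123.276.
Order-2 term: −1/720 · (0.000901722 − 0.00546698) = 6.34064e-06.

S_2 ≈ 123.276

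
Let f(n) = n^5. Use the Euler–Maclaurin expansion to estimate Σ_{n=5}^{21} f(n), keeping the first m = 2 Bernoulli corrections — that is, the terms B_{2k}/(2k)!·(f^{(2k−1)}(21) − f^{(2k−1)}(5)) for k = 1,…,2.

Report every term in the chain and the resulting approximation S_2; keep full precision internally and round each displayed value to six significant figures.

S_2 ≈ 1.64161e+07

∫_5^21 x^5 dx evaluates to 1.42917e+07.
½[f(5) + f(21)] = ½[3125.00 + 4.08410e+06] = 2.04361e+06.
Running total after boundary: 1.63354e+07.
k=1: B_{2}/(2)! × [f^{(1)}(21) − f^{(1)}(5)] = 1/12 × (972405 − 3125.00) = 80773.3.
Partial sum through k=1: 1.64161e+07.
k=2: B_{4}/(4)! × [f^{(3)}(21) − f^{(3)}(5)] = −1/720 × (26460.0 − 1500.00) = -34.6667.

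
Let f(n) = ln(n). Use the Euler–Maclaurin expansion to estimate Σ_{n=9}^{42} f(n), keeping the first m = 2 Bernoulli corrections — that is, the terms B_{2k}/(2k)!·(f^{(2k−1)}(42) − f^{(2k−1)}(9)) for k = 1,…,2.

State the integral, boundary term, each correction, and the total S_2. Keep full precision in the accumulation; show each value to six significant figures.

S_2 ≈ 107.167

The integral term ∫_9^42 ln(x) dx = 104.207.
Endpoint term: (f(9) + f(42))/2 = (2.19722 + 3.73767)/2 = 2.96745.
Integral + boundary = 107.175.
k=1: B_{2}/(2)! × [f^{(1)}(42) − f^{(1)}(9)] = 1/12 × (0.0238095 − 0.111111) = -0.00727513.
After k=1: 107.167.
k=2: B_{4}/(4)! × [f^{(3)}(42) − f^{(3)}(9)] = −1/720 × (2.69949e-05 − 0.00274348) = 3.77290e-06.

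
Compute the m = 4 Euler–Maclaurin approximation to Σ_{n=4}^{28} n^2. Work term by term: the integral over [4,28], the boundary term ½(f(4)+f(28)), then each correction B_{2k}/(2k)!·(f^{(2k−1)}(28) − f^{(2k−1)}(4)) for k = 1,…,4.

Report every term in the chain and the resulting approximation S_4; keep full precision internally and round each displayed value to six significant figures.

S_4 ≈ 7700.00

∫_4^28 x^2 dx evaluates to 7296.00.
½[f(4) + f(28)] = ½[16.0000 + 784.000] = 400.000.
Integral + boundary = 7696.00.
Correction k=1: B_{2}/2! · (f^{(1)}(28) − f^{(1)}(4)) = 1/12 · (56.0000 − 8.00000) = 4.00000.
Running total after k=1: 7700.00.
Correction k=2: B_{4}/4! · (f^{(3)}(28) − f^{(3)}(4)) = −1/720 · (0.00000 − 0.00000) = 0.00000.
Running total after k=2: 7700.00.
Correction k=3: B_{6}/6! · (f^{(5)}(28) − f^{(5)}(4)) = 1/30240 · (0.00000 − 0.00000) = 0.00000.
Running total after k=3: 7700.00.
Correction k=4: B_{8}/8! · (f^{(7)}(28) − f^{(7)}(4)) = −1/1209600 · (0.00000 − 0.00000) = 0.00000.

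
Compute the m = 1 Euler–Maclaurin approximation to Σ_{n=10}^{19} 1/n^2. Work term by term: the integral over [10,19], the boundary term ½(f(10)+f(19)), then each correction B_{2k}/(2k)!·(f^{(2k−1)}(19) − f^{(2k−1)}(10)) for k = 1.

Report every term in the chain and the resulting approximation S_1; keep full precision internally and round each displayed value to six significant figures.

The integral term ∫_10^19 1/x^2 dx = 0.0473684.
½[f(10) + f(19)] = ½[0.0100000 + 0.00277008] = 0.00638504.
So far: 0.0537535.
k=1: B_{2}/(2)! × [f^{(1)}(19) − f^{(1)}(10)] = 1/12 × (-0.000291588 − (-0.00200000)) = 0.000142368.

S_1 ≈ 0.0538958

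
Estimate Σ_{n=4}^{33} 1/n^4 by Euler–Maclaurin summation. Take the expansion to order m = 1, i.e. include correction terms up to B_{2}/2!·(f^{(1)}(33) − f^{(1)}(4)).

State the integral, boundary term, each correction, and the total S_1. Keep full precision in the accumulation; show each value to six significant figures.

Integral: ∫_4^33 1/x^4 dx = 0.00519906.
Boundary: ½(f(4) + f(33)) = ½(0.00390625 + 8.43226e-07) = 0.00195355.
Running total after boundary: 0.00715260.
Order-1 term: 1/12 · (-1.02209e-07 − (-0.00390625)) = 0.000325512.

S_1 ≈ 0.00747812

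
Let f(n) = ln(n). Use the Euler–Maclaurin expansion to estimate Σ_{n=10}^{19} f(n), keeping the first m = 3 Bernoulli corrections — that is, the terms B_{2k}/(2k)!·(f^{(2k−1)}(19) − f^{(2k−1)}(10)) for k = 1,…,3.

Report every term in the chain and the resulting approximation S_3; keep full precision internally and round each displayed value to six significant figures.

S_3 ≈ 26.5381

The integral term ∫_10^19 ln(x) dx = 23.9185.
Endpoint term: (f(10) + f(19))/2 = (2.30259 + 2.94444)/2 = 2.62351.
Integral + boundary = 26.5420.
Correction k=1: B_{2}/2! · (f^{(1)}(19) − f^{(1)}(10)) = 1/12 · (0.0526316 − 0.100000) = -0.00394737.
After k=1: 26.5381.
Correction k=2: B_{4}/4! · (f^{(3)}(19) − f^{(3)}(10)) = −1/720 · (0.000291588 − 0.00200000) = 2.37279e-06.
After k=2: 26.5381.
Correction k=3: B_{6}/6! · (f^{(5)}(19) − f^{(5)}(10)) = 1/30240 · (9.69267e-06 − 0.000240000) = -7.61598e-09.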